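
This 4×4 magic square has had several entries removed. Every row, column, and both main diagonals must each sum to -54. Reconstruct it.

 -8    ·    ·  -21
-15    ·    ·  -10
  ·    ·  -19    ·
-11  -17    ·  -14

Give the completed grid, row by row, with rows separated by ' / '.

-8 -18 -7 -21 / -15 -13 -16 -10 / -20 -6 -19 -9 / -11 -17 -12 -14

Row 4 must total -54; the given cells sum to -42, so (4,3) = -12.
From column 1, -54 − (-8 + (-15) + (-11)) gives (3,1) = -20.
From column 4, -54 − (-21 + (-10) + (-14)) gives (3,4) = -9.
The remaining cell in main diagonal is (2,2) = -54 − (-41) = -13.
The remaining cell in row 2 is (2,3) = -54 − (-38) = -16.
Row 3 needs -54; the known cells sum to -48, so (3,2) = -6.
Column 2 needs -54; the known cells sum to -36, so (1,2) = -18.
Column 3 must total -54; the given cells sum to -47, so (1,3) = -7.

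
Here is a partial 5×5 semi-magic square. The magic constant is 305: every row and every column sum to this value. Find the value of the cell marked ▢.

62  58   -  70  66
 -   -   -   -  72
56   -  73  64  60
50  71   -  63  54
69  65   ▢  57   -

61

Row 1 must total 305; the given cells sum to 256, so (1,3) = 49.
Using row 3: 56 + 73 + 64 + 60 + ? → (3,2) = 305 − 253 = 52.
Row 4 needs 305; the known cells sum to 238, so (4,3) = 67.
Using column 1: 62 + 56 + 50 + 69 + ? → (2,1) = 305 − 237 = 68.
Column 2 needs 305; the known cells sum to 246, so (2,2) = 59.
From column 4, 305 − (70 + 64 + 63 + 57) gives (2,4) = 51.
Column 5: 66 + 72 + 60 + 54 + ? = 305, so (5,5) = 53.
The remaining cell in row 2 is (2,3) = 305 − 250 = 55.
From row 5, 305 − (69 + 65 + 57 + 53) gives (5,3) = 61.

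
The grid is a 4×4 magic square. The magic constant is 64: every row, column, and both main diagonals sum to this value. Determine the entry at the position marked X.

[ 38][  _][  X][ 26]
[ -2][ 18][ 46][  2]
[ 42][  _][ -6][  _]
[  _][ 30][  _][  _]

-10

Column 1: 38 + (-2) + 42 + ? = 64, so (4,1) = -14.
Using main diagonal: 38 + 18 + (-6) + ? → (4,4) = 64 − 50 = 14.
Anti-diagonal must total 64; the given cells sum to 58, so (3,2) = 6.
Row 3 needs 64; the known cells sum to 42, so (3,4) = 22.
From row 4, 64 − (-14 + 30 + 14) gives (4,3) = 34.
Using column 2: 18 + 6 + 30 + ? → (1,2) = 64 − 54 = 10.
Using column 3: 46 + (-6) + 34 + ? → (1,3) = 64 − 74 = -10.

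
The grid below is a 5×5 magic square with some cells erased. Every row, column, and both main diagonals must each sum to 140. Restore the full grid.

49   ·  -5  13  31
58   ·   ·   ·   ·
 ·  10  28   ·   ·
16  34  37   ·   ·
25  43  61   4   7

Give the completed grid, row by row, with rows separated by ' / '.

The remaining cell in row 1 is (1,2) = 140 − 88 = 52.
The remaining cell in column 1 is (3,1) = 140 − 148 = -8.
The remaining cell in column 2 is (2,2) = 140 − 139 = 1.
Column 3 must total 140; the given cells sum to 121, so (2,3) = 19.
Using main diagonal: 49 + 1 + 28 + 7 + ? → (4,4) = 140 − 85 = 55.
The remaining cell in anti-diagonal is (2,4) = 140 − 118 = 22.
Row 2 must total 140; the given cells sum to 100, so (2,5) = 40.
The remaining cell in row 4 is (4,5) = 140 − 142 = -2.
Using column 4: 13 + 22 + 55 + 4 + ? → (3,4) = 140 − 94 = 46.
The remaining cell in column 5 is (3,5) = 140 − 76 = 64.

49 52 -5 13 31 / 58 1 19 22 40 / -8 10 28 46 64 / 16 34 37 55 -2 / 25 43 61 4 7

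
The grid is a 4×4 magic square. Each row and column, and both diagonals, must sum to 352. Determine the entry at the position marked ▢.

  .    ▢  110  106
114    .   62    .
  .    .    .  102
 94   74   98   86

Column 3 must total 352; the given cells sum to 270, so (3,3) = 82.
Column 4 must total 352; the given cells sum to 294, so (2,4) = 58.
Using anti-diagonal: 106 + 62 + 94 + ? → (3,2) = 352 − 262 = 90.
Row 2: 114 + 62 + 58 + ? = 352, so (2,2) = 118.
Using row 3: 90 + 82 + 102 + ? → (3,1) = 352 − 274 = 78.
Column 1: 114 + 78 + 94 + ? = 352, so (1,1) = 66.
Using column 2: 118 + 90 + 74 + ? → (1,2) = 352 − 282 = 70.

70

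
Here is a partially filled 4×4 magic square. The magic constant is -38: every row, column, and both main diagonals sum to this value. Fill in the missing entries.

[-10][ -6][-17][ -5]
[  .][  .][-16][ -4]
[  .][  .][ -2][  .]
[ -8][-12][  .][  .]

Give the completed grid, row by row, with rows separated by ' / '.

-10 -6 -17 -5 / -7 -11 -16 -4 / -13 -9 -2 -14 / -8 -12 -3 -15

Using column 3: -17 + (-16) + (-2) + ? → (4,3) = -38 − (-35) = -3.
From anti-diagonal, -38 − (-5 + (-16) + (-8)) gives (3,2) = -9.
The remaining cell in row 4 is (4,4) = -38 − (-23) = -15.
Column 2 needs -38; the known cells sum to -27, so (2,2) = -11.
Column 4 needs -38; the known cells sum to -24, so (3,4) = -14.
Row 2 needs -38; the known cells sum to -31, so (2,1) = -7.
From row 3, -38 − (-9 + (-2) + (-14)) gives (3,1) = -13.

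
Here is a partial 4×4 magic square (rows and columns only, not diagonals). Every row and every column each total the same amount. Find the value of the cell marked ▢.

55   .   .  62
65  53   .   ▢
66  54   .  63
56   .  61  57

60

Column 1 is complete and sums to 242; that is the magic constant.
Row 3 must total 242; the given cells sum to 183, so (3,3) = 59.
Using row 4: 56 + 61 + 57 + ? → (4,2) = 242 − 174 = 68.
Using column 2: 53 + 54 + 68 + ? → (1,2) = 242 − 175 = 67.
Using column 4: 62 + 63 + 57 + ? → (2,4) = 242 − 182 = 60.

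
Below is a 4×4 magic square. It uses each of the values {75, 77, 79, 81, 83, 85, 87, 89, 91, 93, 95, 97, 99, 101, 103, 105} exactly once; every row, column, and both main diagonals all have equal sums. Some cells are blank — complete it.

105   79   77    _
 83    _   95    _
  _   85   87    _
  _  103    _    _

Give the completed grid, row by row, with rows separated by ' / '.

105 79 77 99 / 83 93 95 89 / 91 85 87 97 / 81 103 101 75

The 16 entries sum to 1440, so each line sums to 1440/4 = 360.
Using row 1: 105 + 79 + 77 + ? → (1,4) = 360 − 261 = 99.
Column 2 needs 360; the known cells sum to 267, so (2,2) = 93.
Column 3 must total 360; the given cells sum to 259, so (4,3) = 101.
Main diagonal: 105 + 93 + 87 + ? = 360, so (4,4) = 75.
Anti-diagonal: 99 + 95 + 85 + ? = 360, so (4,1) = 81.
From row 2, 360 − (83 + 93 + 95) gives (2,4) = 89.
Column 1 needs 360; the known cells sum to 269, so (3,1) = 91.
Column 4 must total 360; the given cells sum to 263, so (3,4) = 97.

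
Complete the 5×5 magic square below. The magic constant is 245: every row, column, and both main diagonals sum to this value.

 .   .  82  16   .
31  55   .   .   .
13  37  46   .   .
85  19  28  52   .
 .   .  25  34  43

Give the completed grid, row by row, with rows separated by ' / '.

49 58 82 16 40 / 31 55 64 73 22 / 13 37 46 70 79 / 85 19 28 52 61 / 67 76 25 34 43

From row 4, 245 − (85 + 19 + 28 + 52) gives (4,5) = 61.
Using column 3: 82 + 46 + 28 + 25 + ? → (2,3) = 245 − 181 = 64.
Using main diagonal: 55 + 46 + 52 + 43 + ? → (1,1) = 245 − 196 = 49.
Column 1: 49 + 31 + 13 + 85 + ? = 245, so (5,1) = 67.
Row 5 must total 245; the given cells sum to 169, so (5,2) = 76.
Using column 2: 55 + 37 + 19 + 76 + ? → (1,2) = 245 − 187 = 58.
Using row 1: 49 + 58 + 82 + 16 + ? → (1,5) = 245 − 205 = 40.
Anti-diagonal needs 245; the known cells sum to 172, so (2,4) = 73.
Row 2: 31 + 55 + 64 + 73 + ? = 245, so (2,5) = 22.
Column 4 must total 245; the given cells sum to 175, so (3,4) = 70.
The remaining cell in column 5 is (3,5) = 245 − 166 = 79.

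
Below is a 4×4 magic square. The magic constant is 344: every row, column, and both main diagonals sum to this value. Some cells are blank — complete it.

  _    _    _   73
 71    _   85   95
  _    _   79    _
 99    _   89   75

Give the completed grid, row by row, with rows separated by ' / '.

97 83 91 73 / 71 93 85 95 / 77 87 79 101 / 99 81 89 75

Row 2 must total 344; the given cells sum to 251, so (2,2) = 93.
The remaining cell in row 4 is (4,2) = 344 − 263 = 81.
Column 3 must total 344; the given cells sum to 253, so (1,3) = 91.
Using column 4: 73 + 95 + 75 + ? → (3,4) = 344 − 243 = 101.
Main diagonal must total 344; the given cells sum to 247, so (1,1) = 97.
Anti-diagonal must total 344; the given cells sum to 257, so (3,2) = 87.
Row 1 needs 344; the known cells sum to 261, so (1,2) = 83.
The remaining cell in row 3 is (3,1) = 344 − 267 = 77.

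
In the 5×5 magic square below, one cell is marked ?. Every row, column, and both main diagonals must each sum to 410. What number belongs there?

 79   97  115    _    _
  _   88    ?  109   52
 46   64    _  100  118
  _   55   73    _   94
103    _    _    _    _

91

The remaining cell in row 3 is (3,3) = 410 − 328 = 82.
Using column 2: 97 + 88 + 64 + 55 + ? → (5,2) = 410 − 304 = 106.
The remaining cell in anti-diagonal is (1,5) = 410 − 349 = 61.
From row 1, 410 − (79 + 97 + 115 + 61) gives (1,4) = 58.
Using column 5: 61 + 52 + 118 + 94 + ? → (5,5) = 410 − 325 = 85.
From main diagonal, 410 − (79 + 88 + 82 + 85) gives (4,4) = 76.
From row 4, 410 − (55 + 73 + 76 + 94) gives (4,1) = 112.
Column 1 needs 410; the known cells sum to 340, so (2,1) = 70.
From column 4, 410 − (58 + 109 + 100 + 76) gives (5,4) = 67.
Row 2 must total 410; the given cells sum to 319, so (2,3) = 91.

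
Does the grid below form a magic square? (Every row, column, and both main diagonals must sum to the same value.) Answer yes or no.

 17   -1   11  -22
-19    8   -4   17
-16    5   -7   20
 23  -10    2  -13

No — main diagonal sums to 5 but anti-diagonal sums to 2.

Row 1: 17 + (-1) + 11 + (-22) = 5.
Row 2: -19 + 8 + (-4) + 17 = 2.
Row 3: -16 + 5 + (-7) + 20 = 2.
Row 4: 23 + (-10) + 2 + (-13) = 2.
Column 1: 17 + (-19) + (-16) + 23 = 5.
Column 2: -1 + 8 + 5 + (-10) = 2.
Column 3: 11 + (-4) + (-7) + 2 = 2.
Column 4: -22 + 17 + 20 + (-13) = 2.
Main diagonal: 17 + 8 + (-7) + (-13) = 5.
Anti-diagonal: -22 + (-4) + 5 + 23 = 2.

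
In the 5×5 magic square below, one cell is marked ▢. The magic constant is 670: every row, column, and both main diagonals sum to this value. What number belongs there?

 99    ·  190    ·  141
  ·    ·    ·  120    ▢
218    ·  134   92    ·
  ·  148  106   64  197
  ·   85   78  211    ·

Row 4 needs 670; the known cells sum to 515, so (4,1) = 155.
Column 3 must total 670; the given cells sum to 508, so (2,3) = 162.
The remaining cell in column 4 is (1,4) = 670 − 487 = 183.
From anti-diagonal, 670 − (141 + 120 + 134 + 148) gives (5,1) = 127.
Using row 1: 99 + 190 + 183 + 141 + ? → (1,2) = 670 − 613 = 57.
From row 5, 670 − (127 + 85 + 78 + 211) gives (5,5) = 169.
Column 1: 99 + 218 + 155 + 127 + ? = 670, so (2,1) = 71.
From main diagonal, 670 − (99 + 134 + 64 + 169) gives (2,2) = 204.
Using row 2: 71 + 204 + 162 + 120 + ? → (2,5) = 670 − 557 = 113.

113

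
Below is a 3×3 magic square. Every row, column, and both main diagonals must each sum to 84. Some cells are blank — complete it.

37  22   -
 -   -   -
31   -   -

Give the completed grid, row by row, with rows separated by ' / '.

Using row 1: 37 + 22 + ? → (1,3) = 84 − 59 = 25.
Column 1 needs 84; the known cells sum to 68, so (2,1) = 16.
Anti-diagonal needs 84; the known cells sum to 56, so (2,2) = 28.
From row 2, 84 − (16 + 28) gives (2,3) = 40.
Using column 2: 22 + 28 + ? → (3,2) = 84 − 50 = 34.
From column 3, 84 − (25 + 40) gives (3,3) = 19.

37 22 25 / 16 28 40 / 31 34 19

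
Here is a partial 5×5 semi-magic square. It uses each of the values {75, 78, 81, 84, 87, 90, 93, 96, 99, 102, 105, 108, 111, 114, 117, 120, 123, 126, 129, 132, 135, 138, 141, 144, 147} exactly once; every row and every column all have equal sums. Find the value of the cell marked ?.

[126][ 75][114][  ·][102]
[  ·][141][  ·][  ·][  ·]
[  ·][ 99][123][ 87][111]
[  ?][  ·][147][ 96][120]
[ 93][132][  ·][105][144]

The 25 entries sum to 2775, so each line sums to 2775/5 = 555.
Using row 1: 126 + 75 + 114 + 102 + ? → (1,4) = 555 − 417 = 138.
Row 3 needs 555; the known cells sum to 420, so (3,1) = 135.
From row 5, 555 − (93 + 132 + 105 + 144) gives (5,3) = 81.
Column 2 must total 555; the given cells sum to 447, so (4,2) = 108.
Using column 3: 114 + 123 + 147 + 81 + ? → (2,3) = 555 − 465 = 90.
Column 4 needs 555; the known cells sum to 426, so (2,4) = 129.
Using column 5: 102 + 111 + 120 + 144 + ? → (2,5) = 555 − 477 = 78.
From row 2, 555 − (141 + 90 + 129 + 78) gives (2,1) = 117.
Row 4 needs 555; the known cells sum to 471, so (4,1) = 84.

84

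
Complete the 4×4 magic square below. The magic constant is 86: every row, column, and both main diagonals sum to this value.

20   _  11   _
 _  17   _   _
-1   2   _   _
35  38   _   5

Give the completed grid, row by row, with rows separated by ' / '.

20 29 11 26 / 32 17 23 14 / -1 2 44 41 / 35 38 8 5

Row 4 needs 86; the known cells sum to 78, so (4,3) = 8.
Column 1: 20 + (-1) + 35 + ? = 86, so (2,1) = 32.
Using column 2: 17 + 2 + 38 + ? → (1,2) = 86 − 57 = 29.
From main diagonal, 86 − (20 + 17 + 5) gives (3,3) = 44.
Row 1: 20 + 29 + 11 + ? = 86, so (1,4) = 26.
From row 3, 86 − (-1 + 2 + 44) gives (3,4) = 41.
Column 3 needs 86; the known cells sum to 63, so (2,3) = 23.
Column 4: 26 + 41 + 5 + ? = 86, so (2,4) = 14.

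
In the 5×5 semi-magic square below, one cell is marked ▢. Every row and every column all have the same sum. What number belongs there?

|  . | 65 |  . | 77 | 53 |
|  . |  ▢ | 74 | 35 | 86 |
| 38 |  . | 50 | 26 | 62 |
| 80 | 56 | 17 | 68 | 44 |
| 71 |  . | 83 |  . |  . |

23

Row 4 is complete and sums to 265; that is the magic constant.
Row 3: 38 + 50 + 26 + 62 + ? = 265, so (3,2) = 89.
Column 3: 74 + 50 + 17 + 83 + ? = 265, so (1,3) = 41.
The remaining cell in column 4 is (5,4) = 265 − 206 = 59.
From column 5, 265 − (53 + 86 + 62 + 44) gives (5,5) = 20.
Row 1 must total 265; the given cells sum to 236, so (1,1) = 29.
The remaining cell in row 5 is (5,2) = 265 − 233 = 32.
Column 1 needs 265; the known cells sum to 218, so (2,1) = 47.
Column 2: 65 + 89 + 56 + 32 + ? = 265, so (2,2) = 23.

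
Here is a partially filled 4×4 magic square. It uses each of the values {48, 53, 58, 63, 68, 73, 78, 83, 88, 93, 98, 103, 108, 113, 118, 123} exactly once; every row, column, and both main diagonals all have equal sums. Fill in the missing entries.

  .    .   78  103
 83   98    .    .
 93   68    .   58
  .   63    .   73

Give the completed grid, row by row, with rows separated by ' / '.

48 113 78 103 / 83 98 53 108 / 93 68 123 58 / 118 63 88 73

The 16 entries sum to 1368, so each line sums to 1368/4 = 342.
Row 3 must total 342; the given cells sum to 219, so (3,3) = 123.
Column 2: 98 + 68 + 63 + ? = 342, so (1,2) = 113.
Column 4 must total 342; the given cells sum to 234, so (2,4) = 108.
The remaining cell in main diagonal is (1,1) = 342 − 294 = 48.
Row 2: 83 + 98 + 108 + ? = 342, so (2,3) = 53.
The remaining cell in column 1 is (4,1) = 342 − 224 = 118.
Using column 3: 78 + 53 + 123 + ? → (4,3) = 342 − 254 = 88.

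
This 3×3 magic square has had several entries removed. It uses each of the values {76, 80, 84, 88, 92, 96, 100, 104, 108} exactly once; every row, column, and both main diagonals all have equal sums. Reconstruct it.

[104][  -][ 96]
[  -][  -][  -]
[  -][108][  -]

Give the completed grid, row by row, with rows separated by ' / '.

The 9 entries sum to 828, so each line sums to 828/3 = 276.
Row 1 must total 276; the given cells sum to 200, so (1,2) = 76.
Column 2: 76 + 108 + ? = 276, so (2,2) = 92.
Main diagonal: 104 + 92 + ? = 276, so (3,3) = 80.
Anti-diagonal must total 276; the given cells sum to 188, so (3,1) = 88.
Column 1 must total 276; the given cells sum to 192, so (2,1) = 84.
Column 3: 96 + 80 + ? = 276, so (2,3) = 100.

104 76 96 / 84 92 100 / 88 108 80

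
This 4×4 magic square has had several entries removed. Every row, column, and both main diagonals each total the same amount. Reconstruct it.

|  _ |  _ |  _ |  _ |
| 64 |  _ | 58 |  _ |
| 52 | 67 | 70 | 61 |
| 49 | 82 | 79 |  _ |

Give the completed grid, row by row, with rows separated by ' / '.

85 46 43 76 / 64 55 58 73 / 52 67 70 61 / 49 82 79 40

Row 3 is already complete: 52 + 67 + 70 + 61 = 250, so that is the magic constant.
The remaining cell in row 4 is (4,4) = 250 − 210 = 40.
The remaining cell in column 1 is (1,1) = 250 − 165 = 85.
Column 3 must total 250; the given cells sum to 207, so (1,3) = 43.
Main diagonal: 85 + 70 + 40 + ? = 250, so (2,2) = 55.
Using anti-diagonal: 58 + 67 + 49 + ? → (1,4) = 250 − 174 = 76.
The remaining cell in row 1 is (1,2) = 250 − 204 = 46.
Using row 2: 64 + 55 + 58 + ? → (2,4) = 250 − 177 = 73.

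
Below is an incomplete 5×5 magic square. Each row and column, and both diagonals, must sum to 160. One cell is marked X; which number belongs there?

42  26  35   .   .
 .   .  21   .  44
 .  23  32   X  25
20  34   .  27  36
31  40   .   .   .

41

Row 4 must total 160; the given cells sum to 117, so (4,3) = 43.
Column 2: 26 + 23 + 34 + 40 + ? = 160, so (2,2) = 37.
Column 3 needs 160; the known cells sum to 131, so (5,3) = 29.
From main diagonal, 160 − (42 + 37 + 32 + 27) gives (5,5) = 22.
Row 5: 31 + 40 + 29 + 22 + ? = 160, so (5,4) = 38.
Column 5 must total 160; the given cells sum to 127, so (1,5) = 33.
The remaining cell in anti-diagonal is (2,4) = 160 − 130 = 30.
Row 1 needs 160; the known cells sum to 136, so (1,4) = 24.
Row 2 must total 160; the given cells sum to 132, so (2,1) = 28.
Using column 1: 42 + 28 + 20 + 31 + ? → (3,1) = 160 − 121 = 39.
The remaining cell in column 4 is (3,4) = 160 − 119 = 41.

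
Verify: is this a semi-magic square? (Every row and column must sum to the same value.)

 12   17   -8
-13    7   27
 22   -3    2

Row 1: 12 + 17 + (-8) = 21.
Row 2: -13 + 7 + 27 = 21.
Row 3: 22 + (-3) + 2 = 21.
Column 1: 12 + (-13) + 22 = 21.
Column 2: 17 + 7 + (-3) = 21.
Column 3: -8 + 27 + 2 = 21.
All lines sum to 21.

Yes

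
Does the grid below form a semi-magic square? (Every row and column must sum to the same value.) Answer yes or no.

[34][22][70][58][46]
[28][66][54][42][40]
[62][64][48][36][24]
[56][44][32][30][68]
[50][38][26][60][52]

Row 1: 34 + 22 + 70 + 58 + 46 = 230.
Row 2: 28 + 66 + 54 + 42 + 40 = 230.
Row 3: 62 + 64 + 48 + 36 + 24 = 234.
Row 4: 56 + 44 + 32 + 30 + 68 = 230.
Row 5: 50 + 38 + 26 + 60 + 52 = 226.
Column 1: 34 + 28 + 62 + 56 + 50 = 230.
Column 2: 22 + 66 + 64 + 44 + 38 = 234.
Column 3: 70 + 54 + 48 + 32 + 26 = 230.
Column 4: 58 + 42 + 36 + 30 + 60 = 226.
Column 5: 46 + 40 + 24 + 68 + 52 = 230.

No — column 3 sums to 230 but column 4 sums to 226.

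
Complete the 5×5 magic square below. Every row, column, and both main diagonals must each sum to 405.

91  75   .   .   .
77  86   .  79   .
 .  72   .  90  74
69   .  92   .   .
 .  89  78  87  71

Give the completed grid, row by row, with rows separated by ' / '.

Row 5 must total 405; the given cells sum to 325, so (5,1) = 80.
Column 1 needs 405; the known cells sum to 317, so (3,1) = 88.
Column 2 needs 405; the known cells sum to 322, so (4,2) = 83.
Row 3 needs 405; the known cells sum to 324, so (3,3) = 81.
From main diagonal, 405 − (91 + 86 + 81 + 71) gives (4,4) = 76.
Anti-diagonal: 79 + 81 + 83 + 80 + ? = 405, so (1,5) = 82.
The remaining cell in row 4 is (4,5) = 405 − 320 = 85.
Column 4 must total 405; the given cells sum to 332, so (1,4) = 73.
From column 5, 405 − (82 + 74 + 85 + 71) gives (2,5) = 93.
The remaining cell in row 1 is (1,3) = 405 − 321 = 84.
Row 2 needs 405; the known cells sum to 335, so (2,3) = 70.

91 75 84 73 82 / 77 86 70 79 93 / 88 72 81 90 74 / 69 83 92 76 85 / 80 89 78 87 71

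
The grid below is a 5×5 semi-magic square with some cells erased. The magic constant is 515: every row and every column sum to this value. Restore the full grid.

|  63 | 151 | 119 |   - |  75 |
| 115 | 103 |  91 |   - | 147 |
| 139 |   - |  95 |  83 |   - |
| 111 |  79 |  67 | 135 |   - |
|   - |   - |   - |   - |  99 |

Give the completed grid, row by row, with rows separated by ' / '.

From row 1, 515 − (63 + 151 + 119 + 75) gives (1,4) = 107.
The remaining cell in row 2 is (2,4) = 515 − 456 = 59.
Using row 4: 111 + 79 + 67 + 135 + ? → (4,5) = 515 − 392 = 123.
Column 1 needs 515; the known cells sum to 428, so (5,1) = 87.
The remaining cell in column 3 is (5,3) = 515 − 372 = 143.
The remaining cell in column 4 is (5,4) = 515 − 384 = 131.
Column 5: 75 + 147 + 123 + 99 + ? = 515, so (3,5) = 71.
Row 3 needs 515; the known cells sum to 388, so (3,2) = 127.
Row 5 needs 515; the known cells sum to 460, so (5,2) = 55.

63 151 119 107 75 / 115 103 91 59 147 / 139 127 95 83 71 / 111 79 67 135 123 / 87 55 143 131 99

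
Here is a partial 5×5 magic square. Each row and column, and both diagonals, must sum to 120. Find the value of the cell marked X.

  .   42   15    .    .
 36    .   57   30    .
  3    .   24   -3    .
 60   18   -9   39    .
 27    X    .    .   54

The remaining cell in row 4 is (4,5) = 120 − 108 = 12.
The remaining cell in column 1 is (1,1) = 120 − 126 = -6.
Column 3: 15 + 57 + 24 + (-9) + ? = 120, so (5,3) = 33.
Main diagonal needs 120; the known cells sum to 111, so (2,2) = 9.
The remaining cell in anti-diagonal is (1,5) = 120 − 99 = 21.
From row 1, 120 − (-6 + 42 + 15 + 21) gives (1,4) = 48.
Row 2: 36 + 9 + 57 + 30 + ? = 120, so (2,5) = -12.
Column 4 must total 120; the given cells sum to 114, so (5,4) = 6.
Column 5 needs 120; the known cells sum to 75, so (3,5) = 45.
Row 3 needs 120; the known cells sum to 69, so (3,2) = 51.
Row 5: 27 + 33 + 6 + 54 + ? = 120, so (5,2) = 0.

0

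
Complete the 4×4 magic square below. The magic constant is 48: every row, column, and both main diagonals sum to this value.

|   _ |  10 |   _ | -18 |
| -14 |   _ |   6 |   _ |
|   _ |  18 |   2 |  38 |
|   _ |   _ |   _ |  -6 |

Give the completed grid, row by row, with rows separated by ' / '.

From row 3, 48 − (18 + 2 + 38) gives (3,1) = -10.
Column 4 needs 48; the known cells sum to 14, so (2,4) = 34.
From anti-diagonal, 48 − (-18 + 6 + 18) gives (4,1) = 42.
The remaining cell in row 2 is (2,2) = 48 − 26 = 22.
Using column 1: -14 + (-10) + 42 + ? → (1,1) = 48 − 18 = 30.
The remaining cell in column 2 is (4,2) = 48 − 50 = -2.
The remaining cell in row 1 is (1,3) = 48 − 22 = 26.
Row 4 must total 48; the given cells sum to 34, so (4,3) = 14.

30 10 26 -18 / -14 22 6 34 / -10 18 2 38 / 42 -2 14 -6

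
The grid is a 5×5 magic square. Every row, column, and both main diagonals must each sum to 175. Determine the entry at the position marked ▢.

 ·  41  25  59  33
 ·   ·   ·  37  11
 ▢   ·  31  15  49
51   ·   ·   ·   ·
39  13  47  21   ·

23

Row 1 needs 175; the known cells sum to 158, so (1,1) = 17.
Row 5 must total 175; the given cells sum to 120, so (5,5) = 55.
Column 4 must total 175; the given cells sum to 132, so (4,4) = 43.
Column 5 must total 175; the given cells sum to 148, so (4,5) = 27.
Using main diagonal: 17 + 31 + 43 + 55 + ? → (2,2) = 175 − 146 = 29.
Anti-diagonal: 33 + 37 + 31 + 39 + ? = 175, so (4,2) = 35.
Using row 4: 51 + 35 + 43 + 27 + ? → (4,3) = 175 − 156 = 19.
Column 2: 41 + 29 + 35 + 13 + ? = 175, so (3,2) = 57.
Using column 3: 25 + 31 + 19 + 47 + ? → (2,3) = 175 − 122 = 53.
Row 2 needs 175; the known cells sum to 130, so (2,1) = 45.
Row 3 needs 175; the known cells sum to 152, so (3,1) = 23.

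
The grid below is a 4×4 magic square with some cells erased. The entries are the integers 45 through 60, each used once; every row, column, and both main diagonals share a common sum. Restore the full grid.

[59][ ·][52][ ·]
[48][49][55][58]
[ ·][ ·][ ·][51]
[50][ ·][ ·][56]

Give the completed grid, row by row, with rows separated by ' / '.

The entries are 45 through 60, which sum to 840, so each line sums to 840/4 = 210.
Column 1 must total 210; the given cells sum to 157, so (3,1) = 53.
Column 4 needs 210; the known cells sum to 165, so (1,4) = 45.
From main diagonal, 210 − (59 + 49 + 56) gives (3,3) = 46.
From anti-diagonal, 210 − (45 + 55 + 50) gives (3,2) = 60.
Row 1 must total 210; the given cells sum to 156, so (1,2) = 54.
Using column 2: 54 + 49 + 60 + ? → (4,2) = 210 − 163 = 47.
From column 3, 210 − (52 + 55 + 46) gives (4,3) = 57.

59 54 52 45 / 48 49 55 58 / 53 60 46 51 / 50 47 57 56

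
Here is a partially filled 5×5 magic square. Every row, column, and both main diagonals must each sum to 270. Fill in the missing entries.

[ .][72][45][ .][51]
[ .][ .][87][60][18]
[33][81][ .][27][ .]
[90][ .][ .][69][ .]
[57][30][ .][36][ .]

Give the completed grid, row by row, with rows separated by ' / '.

Column 4: 60 + 27 + 69 + 36 + ? = 270, so (1,4) = 78.
Using row 1: 72 + 45 + 78 + 51 + ? → (1,1) = 270 − 246 = 24.
The remaining cell in column 1 is (2,1) = 270 − 204 = 66.
The remaining cell in row 2 is (2,2) = 270 − 231 = 39.
Column 2 must total 270; the given cells sum to 222, so (4,2) = 48.
Using anti-diagonal: 51 + 60 + 48 + 57 + ? → (3,3) = 270 − 216 = 54.
Row 3: 33 + 81 + 54 + 27 + ? = 270, so (3,5) = 75.
Main diagonal must total 270; the given cells sum to 186, so (5,5) = 84.
Row 5: 57 + 30 + 36 + 84 + ? = 270, so (5,3) = 63.
Column 3 needs 270; the known cells sum to 249, so (4,3) = 21.
Using column 5: 51 + 18 + 75 + 84 + ? → (4,5) = 270 − 228 = 42.

24 72 45 78 51 / 66 39 87 60 18 / 33 81 54 27 75 / 90 48 21 69 42 / 57 30 63 36 84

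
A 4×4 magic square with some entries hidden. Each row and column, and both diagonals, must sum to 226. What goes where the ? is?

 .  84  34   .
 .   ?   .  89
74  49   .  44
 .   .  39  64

Row 3 must total 226; the given cells sum to 167, so (3,3) = 59.
Using column 3: 34 + 59 + 39 + ? → (2,3) = 226 − 132 = 94.
Column 4: 89 + 44 + 64 + ? = 226, so (1,4) = 29.
The remaining cell in anti-diagonal is (4,1) = 226 − 172 = 54.
Row 1 needs 226; the known cells sum to 147, so (1,1) = 79.
Row 4 needs 226; the known cells sum to 157, so (4,2) = 69.
The remaining cell in column 1 is (2,1) = 226 − 207 = 19.
Column 2 must total 226; the given cells sum to 202, so (2,2) = 24.

24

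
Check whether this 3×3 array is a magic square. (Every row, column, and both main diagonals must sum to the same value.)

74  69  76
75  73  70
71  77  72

Row 1: 74 + 69 + 76 = 219.
Row 2: 75 + 73 + 70 = 218.
Row 3: 71 + 77 + 72 = 220.
Column 1: 74 + 75 + 71 = 220.
Column 2: 69 + 73 + 77 = 219.
Column 3: 76 + 70 + 72 = 218.
Main diagonal: 74 + 73 + 72 = 219.
Anti-diagonal: 76 + 73 + 71 = 220.

No — main diagonal sums to 219 but column 1 sums to 220.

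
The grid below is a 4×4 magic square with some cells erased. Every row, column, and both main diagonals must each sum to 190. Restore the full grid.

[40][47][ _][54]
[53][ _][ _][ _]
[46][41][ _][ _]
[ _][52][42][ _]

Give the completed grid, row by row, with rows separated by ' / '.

40 47 49 54 / 53 50 44 43 / 46 41 55 48 / 51 52 42 45

Row 1: 40 + 47 + 54 + ? = 190, so (1,3) = 49.
Column 1 must total 190; the given cells sum to 139, so (4,1) = 51.
The remaining cell in column 2 is (2,2) = 190 − 140 = 50.
From anti-diagonal, 190 − (54 + 41 + 51) gives (2,3) = 44.
From row 2, 190 − (53 + 50 + 44) gives (2,4) = 43.
From row 4, 190 − (51 + 52 + 42) gives (4,4) = 45.
Using column 3: 49 + 44 + 42 + ? → (3,3) = 190 − 135 = 55.
Column 4 must total 190; the given cells sum to 142, so (3,4) = 48.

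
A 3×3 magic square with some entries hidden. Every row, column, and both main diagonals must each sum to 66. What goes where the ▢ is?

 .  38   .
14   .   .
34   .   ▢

Column 1 needs 66; the known cells sum to 48, so (1,1) = 18.
From row 1, 66 − (18 + 38) gives (1,3) = 10.
The remaining cell in anti-diagonal is (2,2) = 66 − 44 = 22.
Using row 2: 14 + 22 + ? → (2,3) = 66 − 36 = 30.
Column 2 must total 66; the given cells sum to 60, so (3,2) = 6.
Column 3 must total 66; the given cells sum to 40, so (3,3) = 26.

26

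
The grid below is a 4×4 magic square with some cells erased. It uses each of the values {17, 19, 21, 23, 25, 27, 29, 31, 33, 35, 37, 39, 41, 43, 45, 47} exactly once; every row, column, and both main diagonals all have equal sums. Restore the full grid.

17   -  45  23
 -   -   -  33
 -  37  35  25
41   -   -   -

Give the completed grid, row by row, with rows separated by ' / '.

17 43 45 23 / 39 29 27 33 / 31 37 35 25 / 41 19 21 47

The 16 entries sum to 512, so each line sums to 512/4 = 128.
Row 1 must total 128; the given cells sum to 85, so (1,2) = 43.
Row 3: 37 + 35 + 25 + ? = 128, so (3,1) = 31.
Using column 1: 17 + 31 + 41 + ? → (2,1) = 128 − 89 = 39.
Using column 4: 23 + 33 + 25 + ? → (4,4) = 128 − 81 = 47.
Using main diagonal: 17 + 35 + 47 + ? → (2,2) = 128 − 99 = 29.
Anti-diagonal needs 128; the known cells sum to 101, so (2,3) = 27.
From column 2, 128 − (43 + 29 + 37) gives (4,2) = 19.
Column 3 needs 128; the known cells sum to 107, so (4,3) = 21.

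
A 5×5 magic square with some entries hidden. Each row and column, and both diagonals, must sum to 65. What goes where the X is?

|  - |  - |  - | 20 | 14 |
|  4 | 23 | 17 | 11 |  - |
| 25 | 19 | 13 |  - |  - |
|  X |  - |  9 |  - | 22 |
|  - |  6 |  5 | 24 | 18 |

From row 2, 65 − (4 + 23 + 17 + 11) gives (2,5) = 10.
From row 5, 65 − (6 + 5 + 24 + 18) gives (5,1) = 12.
Column 3 must total 65; the given cells sum to 44, so (1,3) = 21.
Column 5 must total 65; the given cells sum to 64, so (3,5) = 1.
Using anti-diagonal: 14 + 11 + 13 + 12 + ? → (4,2) = 65 − 50 = 15.
Using row 3: 25 + 19 + 13 + 1 + ? → (3,4) = 65 − 58 = 7.
Using column 2: 23 + 19 + 15 + 6 + ? → (1,2) = 65 − 63 = 2.
Column 4: 20 + 11 + 7 + 24 + ? = 65, so (4,4) = 3.
Main diagonal must total 65; the given cells sum to 57, so (1,1) = 8.
From row 4, 65 − (15 + 9 + 3 + 22) gives (4,1) = 16.

16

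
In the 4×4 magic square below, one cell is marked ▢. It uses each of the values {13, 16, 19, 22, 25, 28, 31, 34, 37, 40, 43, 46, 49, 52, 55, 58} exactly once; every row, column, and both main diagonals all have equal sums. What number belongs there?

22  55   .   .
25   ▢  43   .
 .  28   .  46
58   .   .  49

The 16 entries sum to 568, so each line sums to 568/4 = 142.
From column 1, 142 − (22 + 25 + 58) gives (3,1) = 37.
The remaining cell in anti-diagonal is (1,4) = 142 − 129 = 13.
Row 1 must total 142; the given cells sum to 90, so (1,3) = 52.
Row 3: 37 + 28 + 46 + ? = 142, so (3,3) = 31.
Using column 3: 52 + 43 + 31 + ? → (4,3) = 142 − 126 = 16.
Column 4 must total 142; the given cells sum to 108, so (2,4) = 34.
Main diagonal: 22 + 31 + 49 + ? = 142, so (2,2) = 40.

40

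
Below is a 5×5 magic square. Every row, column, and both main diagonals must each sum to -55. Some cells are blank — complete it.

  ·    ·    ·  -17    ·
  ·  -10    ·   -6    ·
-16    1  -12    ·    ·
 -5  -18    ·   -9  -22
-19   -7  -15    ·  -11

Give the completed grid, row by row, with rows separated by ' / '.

The remaining cell in row 4 is (4,3) = -55 − (-54) = -1.
The remaining cell in row 5 is (5,4) = -55 − (-52) = -3.
From column 2, -55 − (-10 + 1 + (-18) + (-7)) gives (1,2) = -21.
Column 4 must total -55; the given cells sum to -35, so (3,4) = -20.
Main diagonal needs -55; the known cells sum to -42, so (1,1) = -13.
The remaining cell in anti-diagonal is (1,5) = -55 − (-55) = 0.
From row 1, -55 − (-13 + (-21) + (-17) + 0) gives (1,3) = -4.
Row 3: -16 + 1 + (-12) + (-20) + ? = -55, so (3,5) = -8.
Column 1: -13 + (-16) + (-5) + (-19) + ? = -55, so (2,1) = -2.
Column 3 must total -55; the given cells sum to -32, so (2,3) = -23.
Using column 5: 0 + (-8) + (-22) + (-11) + ? → (2,5) = -55 − (-41) = -14.

-13 -21 -4 -17 0 / -2 -10 -23 -6 -14 / -16 1 -12 -20 -8 / -5 -18 -1 -9 -22 / -19 -7 -15 -3 -11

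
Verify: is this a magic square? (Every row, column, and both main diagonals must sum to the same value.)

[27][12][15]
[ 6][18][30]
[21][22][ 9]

No — column 2 sums to 52 but anti-diagonal sums to 54.

Row 1: 27 + 12 + 15 = 54.
Row 2: 6 + 18 + 30 = 54.
Row 3: 21 + 22 + 9 = 52.
Column 1: 27 + 6 + 21 = 54.
Column 2: 12 + 18 + 22 = 52.
Column 3: 15 + 30 + 9 = 54.
Main diagonal: 27 + 18 + 9 = 54.
Anti-diagonal: 15 + 18 + 21 = 54.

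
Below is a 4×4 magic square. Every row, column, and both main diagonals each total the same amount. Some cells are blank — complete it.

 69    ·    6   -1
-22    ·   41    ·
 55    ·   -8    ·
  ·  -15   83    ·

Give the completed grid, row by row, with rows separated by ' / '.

Column 3 is already complete: 6 + 41 + -8 + 83 = 122, so that is the magic constant.
Row 1 must total 122; the given cells sum to 74, so (1,2) = 48.
From column 1, 122 − (69 + (-22) + 55) gives (4,1) = 20.
Anti-diagonal must total 122; the given cells sum to 60, so (3,2) = 62.
Row 3 must total 122; the given cells sum to 109, so (3,4) = 13.
Row 4: 20 + (-15) + 83 + ? = 122, so (4,4) = 34.
The remaining cell in column 2 is (2,2) = 122 − 95 = 27.
Column 4 needs 122; the known cells sum to 46, so (2,4) = 76.

69 48 6 -1 / -22 27 41 76 / 55 62 -8 13 / 20 -15 83 34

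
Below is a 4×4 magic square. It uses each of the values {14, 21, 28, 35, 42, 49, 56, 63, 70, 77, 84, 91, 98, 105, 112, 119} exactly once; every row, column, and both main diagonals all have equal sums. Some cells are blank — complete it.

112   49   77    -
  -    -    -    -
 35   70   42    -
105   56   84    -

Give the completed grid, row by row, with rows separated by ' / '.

The 16 entries sum to 1064, so each line sums to 1064/4 = 266.
Row 1 needs 266; the known cells sum to 238, so (1,4) = 28.
From row 3, 266 − (35 + 70 + 42) gives (3,4) = 119.
Row 4: 105 + 56 + 84 + ? = 266, so (4,4) = 21.
The remaining cell in column 1 is (2,1) = 266 − 252 = 14.
From column 2, 266 − (49 + 70 + 56) gives (2,2) = 91.
From column 3, 266 − (77 + 42 + 84) gives (2,3) = 63.
Column 4 needs 266; the known cells sum to 168, so (2,4) = 98.

112 49 77 28 / 14 91 63 98 / 35 70 42 119 / 105 56 84 21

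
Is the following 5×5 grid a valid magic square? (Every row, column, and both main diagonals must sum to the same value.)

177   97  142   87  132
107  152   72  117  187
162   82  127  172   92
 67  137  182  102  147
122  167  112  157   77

Yes

Row 1: 177 + 97 + 142 + 87 + 132 = 635.
Row 2: 107 + 152 + 72 + 117 + 187 = 635.
Row 3: 162 + 82 + 127 + 172 + 92 = 635.
Row 4: 67 + 137 + 182 + 102 + 147 = 635.
Row 5: 122 + 167 + 112 + 157 + 77 = 635.
Column 1: 177 + 107 + 162 + 67 + 122 = 635.
Column 2: 97 + 152 + 82 + 137 + 167 = 635.
Column 3: 142 + 72 + 127 + 182 + 112 = 635.
Column 4: 87 + 117 + 172 + 102 + 157 = 635.
Column 5: 132 + 187 + 92 + 147 + 77 = 635.
Main diagonal: 177 + 152 + 127 + 102 + 77 = 635.
Anti-diagonal: 132 + 117 + 127 + 137 + 122 = 635.
All lines sum to 635.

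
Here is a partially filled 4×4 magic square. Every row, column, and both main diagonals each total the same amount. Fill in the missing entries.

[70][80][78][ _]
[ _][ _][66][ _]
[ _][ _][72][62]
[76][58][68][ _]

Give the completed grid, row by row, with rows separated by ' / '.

Column 3 is already complete: 78 + 66 + 72 + 68 = 284, so that is the magic constant.
From row 1, 284 − (70 + 80 + 78) gives (1,4) = 56.
Row 4 must total 284; the given cells sum to 202, so (4,4) = 82.
From column 4, 284 − (56 + 62 + 82) gives (2,4) = 84.
Main diagonal must total 284; the given cells sum to 224, so (2,2) = 60.
Using anti-diagonal: 56 + 66 + 76 + ? → (3,2) = 284 − 198 = 86.
Row 2 must total 284; the given cells sum to 210, so (2,1) = 74.
The remaining cell in row 3 is (3,1) = 284 − 220 = 64.

70 80 78 56 / 74 60 66 84 / 64 86 72 62 / 76 58 68 82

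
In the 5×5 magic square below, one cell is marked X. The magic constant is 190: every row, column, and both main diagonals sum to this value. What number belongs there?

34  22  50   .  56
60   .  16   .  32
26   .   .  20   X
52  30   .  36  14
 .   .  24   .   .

From row 1, 190 − (34 + 22 + 50 + 56) gives (1,4) = 28.
From row 4, 190 − (52 + 30 + 36 + 14) gives (4,3) = 58.
Column 1: 34 + 60 + 26 + 52 + ? = 190, so (5,1) = 18.
Column 3 must total 190; the given cells sum to 148, so (3,3) = 42.
Using anti-diagonal: 56 + 42 + 30 + 18 + ? → (2,4) = 190 − 146 = 44.
From row 2, 190 − (60 + 16 + 44 + 32) gives (2,2) = 38.
Column 4: 28 + 44 + 20 + 36 + ? = 190, so (5,4) = 62.
Main diagonal needs 190; the known cells sum to 150, so (5,5) = 40.
Row 5: 18 + 24 + 62 + 40 + ? = 190, so (5,2) = 46.
Column 2: 22 + 38 + 30 + 46 + ? = 190, so (3,2) = 54.
Column 5 needs 190; the known cells sum to 142, so (3,5) = 48.

48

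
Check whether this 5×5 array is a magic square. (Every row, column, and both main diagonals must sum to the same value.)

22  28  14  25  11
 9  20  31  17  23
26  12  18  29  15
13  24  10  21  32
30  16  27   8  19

Row 1: 22 + 28 + 14 + 25 + 11 = 100.
Row 2: 9 + 20 + 31 + 17 + 23 = 100.
Row 3: 26 + 12 + 18 + 29 + 15 = 100.
Row 4: 13 + 24 + 10 + 21 + 32 = 100.
Row 5: 30 + 16 + 27 + 8 + 19 = 100.
Column 1: 22 + 9 + 26 + 13 + 30 = 100.
Column 2: 28 + 20 + 12 + 24 + 16 = 100.
Column 3: 14 + 31 + 18 + 10 + 27 = 100.
Column 4: 25 + 17 + 29 + 21 + 8 = 100.
Column 5: 11 + 23 + 15 + 32 + 19 = 100.
Main diagonal: 22 + 20 + 18 + 21 + 19 = 100.
Anti-diagonal: 11 + 17 + 18 + 24 + 30 = 100.
All lines sum to 100.

Yes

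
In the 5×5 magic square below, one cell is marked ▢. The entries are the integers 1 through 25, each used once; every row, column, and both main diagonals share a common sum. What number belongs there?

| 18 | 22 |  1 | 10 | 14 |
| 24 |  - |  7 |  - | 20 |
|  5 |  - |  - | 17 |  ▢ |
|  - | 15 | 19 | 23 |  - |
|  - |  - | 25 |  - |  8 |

21

The entries are 1 through 25, which sum to 325, so each line sums to 325/5 = 65.
Column 3: 1 + 7 + 19 + 25 + ? = 65, so (3,3) = 13.
Main diagonal must total 65; the given cells sum to 62, so (2,2) = 3.
Row 2: 24 + 3 + 7 + 20 + ? = 65, so (2,4) = 11.
Using column 4: 10 + 11 + 17 + 23 + ? → (5,4) = 65 − 61 = 4.
Anti-diagonal: 14 + 11 + 13 + 15 + ? = 65, so (5,1) = 12.
Using row 5: 12 + 25 + 4 + 8 + ? → (5,2) = 65 − 49 = 16.
Column 1: 18 + 24 + 5 + 12 + ? = 65, so (4,1) = 6.
From column 2, 65 − (22 + 3 + 15 + 16) gives (3,2) = 9.
Row 3: 5 + 9 + 13 + 17 + ? = 65, so (3,5) = 21.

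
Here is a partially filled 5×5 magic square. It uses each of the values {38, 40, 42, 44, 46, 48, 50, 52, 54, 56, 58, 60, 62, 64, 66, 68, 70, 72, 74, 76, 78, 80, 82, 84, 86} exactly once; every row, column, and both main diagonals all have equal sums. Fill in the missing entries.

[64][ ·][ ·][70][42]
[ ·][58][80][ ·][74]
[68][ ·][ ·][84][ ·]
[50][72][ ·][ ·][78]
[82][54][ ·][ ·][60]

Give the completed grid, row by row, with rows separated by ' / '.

The 25 entries sum to 1550, so each line sums to 1550/5 = 310.
The remaining cell in column 1 is (2,1) = 310 − 264 = 46.
The remaining cell in column 5 is (3,5) = 310 − 254 = 56.
From row 2, 310 − (46 + 58 + 80 + 74) gives (2,4) = 52.
Anti-diagonal must total 310; the given cells sum to 248, so (3,3) = 62.
The remaining cell in row 3 is (3,2) = 310 − 270 = 40.
Column 2 needs 310; the known cells sum to 224, so (1,2) = 86.
Main diagonal: 64 + 58 + 62 + 60 + ? = 310, so (4,4) = 66.
Using row 1: 64 + 86 + 70 + 42 + ? → (1,3) = 310 − 262 = 48.
Row 4: 50 + 72 + 66 + 78 + ? = 310, so (4,3) = 44.
Column 3: 48 + 80 + 62 + 44 + ? = 310, so (5,3) = 76.
Column 4 needs 310; the known cells sum to 272, so (5,4) = 38.

64 86 48 70 42 / 46 58 80 52 74 / 68 40 62 84 56 / 50 72 44 66 78 / 82 54 76 38 60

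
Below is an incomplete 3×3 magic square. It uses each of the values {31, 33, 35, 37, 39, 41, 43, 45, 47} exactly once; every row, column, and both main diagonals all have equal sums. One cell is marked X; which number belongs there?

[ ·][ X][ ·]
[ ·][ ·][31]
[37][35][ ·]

The 9 entries sum to 351, so each line sums to 351/3 = 117.
Using row 3: 37 + 35 + ? → (3,3) = 117 − 72 = 45.
Column 3 needs 117; the known cells sum to 76, so (1,3) = 41.
Using anti-diagonal: 41 + 37 + ? → (2,2) = 117 − 78 = 39.
Row 2 needs 117; the known cells sum to 70, so (2,1) = 47.
From column 1, 117 − (47 + 37) gives (1,1) = 33.
From column 2, 117 − (39 + 35) gives (1,2) = 43.

43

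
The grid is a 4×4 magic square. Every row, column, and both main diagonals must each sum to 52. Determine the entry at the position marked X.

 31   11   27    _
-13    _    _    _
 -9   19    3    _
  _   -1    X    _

15

Row 1: 31 + 11 + 27 + ? = 52, so (1,4) = -17.
Row 3: -9 + 19 + 3 + ? = 52, so (3,4) = 39.
The remaining cell in column 1 is (4,1) = 52 − 9 = 43.
The remaining cell in column 2 is (2,2) = 52 − 29 = 23.
Using main diagonal: 31 + 23 + 3 + ? → (4,4) = 52 − 57 = -5.
Anti-diagonal needs 52; the known cells sum to 45, so (2,3) = 7.
Row 2 needs 52; the known cells sum to 17, so (2,4) = 35.
The remaining cell in row 4 is (4,3) = 52 − 37 = 15.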